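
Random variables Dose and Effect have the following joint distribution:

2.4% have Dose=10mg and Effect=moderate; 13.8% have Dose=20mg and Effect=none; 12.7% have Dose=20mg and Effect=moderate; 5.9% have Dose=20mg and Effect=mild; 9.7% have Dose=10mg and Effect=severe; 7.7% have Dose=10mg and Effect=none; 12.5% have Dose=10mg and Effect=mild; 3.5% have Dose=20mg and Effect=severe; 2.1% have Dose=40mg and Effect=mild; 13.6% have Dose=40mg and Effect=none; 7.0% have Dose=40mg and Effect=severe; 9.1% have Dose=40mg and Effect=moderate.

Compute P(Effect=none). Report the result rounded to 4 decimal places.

0.3510

P(Effect=none) = 0.077 + 0.138 + 0.136 = 0.351.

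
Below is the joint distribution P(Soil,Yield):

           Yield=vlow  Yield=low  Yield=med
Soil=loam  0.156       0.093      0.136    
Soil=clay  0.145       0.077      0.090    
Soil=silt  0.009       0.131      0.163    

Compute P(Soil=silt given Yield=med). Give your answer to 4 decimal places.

0.4190

P(Yield=med) = 0.136 + 0.090 + 0.163 = 0.389.
P(Soil=silt | Yield=med) = 0.163/0.389 = 0.4190.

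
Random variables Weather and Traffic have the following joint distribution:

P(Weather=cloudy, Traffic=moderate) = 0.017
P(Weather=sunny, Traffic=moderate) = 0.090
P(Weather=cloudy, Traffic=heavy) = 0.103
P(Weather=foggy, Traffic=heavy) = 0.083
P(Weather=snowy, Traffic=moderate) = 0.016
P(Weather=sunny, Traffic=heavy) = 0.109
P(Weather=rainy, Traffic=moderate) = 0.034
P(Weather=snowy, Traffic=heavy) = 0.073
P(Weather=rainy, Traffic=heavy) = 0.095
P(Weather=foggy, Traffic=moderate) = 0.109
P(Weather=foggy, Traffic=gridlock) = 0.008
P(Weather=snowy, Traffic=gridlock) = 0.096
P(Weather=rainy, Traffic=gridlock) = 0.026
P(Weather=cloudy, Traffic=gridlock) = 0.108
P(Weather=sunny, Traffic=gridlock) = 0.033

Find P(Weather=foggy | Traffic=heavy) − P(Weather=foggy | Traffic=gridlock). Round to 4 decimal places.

0.1497

P(Traffic=heavy) = 0.109 + 0.103 + 0.095 + 0.073 + 0.083 = 0.463; P(Weather=foggy | Traffic=heavy) = 0.083/0.463 = 0.17927.
P(Traffic=gridlock) = 0.033 + 0.108 + 0.026 + 0.096 + 0.008 = 0.271; P(Weather=foggy | Traffic=gridlock) = 0.008/0.271 = 0.02952.
Difference = 0.1497.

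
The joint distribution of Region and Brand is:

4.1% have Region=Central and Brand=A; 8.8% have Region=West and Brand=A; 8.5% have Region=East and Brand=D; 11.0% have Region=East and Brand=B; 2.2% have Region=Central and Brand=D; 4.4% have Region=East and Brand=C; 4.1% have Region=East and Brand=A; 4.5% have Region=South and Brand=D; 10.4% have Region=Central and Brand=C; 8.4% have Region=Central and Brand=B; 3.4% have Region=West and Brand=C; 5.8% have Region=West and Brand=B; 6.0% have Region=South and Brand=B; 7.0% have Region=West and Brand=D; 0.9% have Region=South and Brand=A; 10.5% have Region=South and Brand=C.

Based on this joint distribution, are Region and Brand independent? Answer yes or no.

no

P(Region=West) = 0.250 and P(Brand=A) = 0.179, so their product is 0.04475, but P(Region=West, Brand=A) = 0.088. Since these differ, Region and Brand are not independent.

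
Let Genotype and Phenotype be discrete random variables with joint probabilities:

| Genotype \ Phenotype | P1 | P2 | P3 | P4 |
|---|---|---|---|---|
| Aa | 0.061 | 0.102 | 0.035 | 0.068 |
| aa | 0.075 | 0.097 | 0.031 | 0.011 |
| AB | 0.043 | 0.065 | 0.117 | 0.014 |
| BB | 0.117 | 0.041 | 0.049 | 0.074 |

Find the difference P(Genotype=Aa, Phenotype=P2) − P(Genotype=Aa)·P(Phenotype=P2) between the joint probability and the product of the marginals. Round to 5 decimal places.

P(Genotype=Aa) = 0.061 + 0.102 + 0.035 + 0.068 = 0.266.
P(Phenotype=P2) = 0.102 + 0.097 + 0.065 + 0.041 = 0.305.
P(Genotype=Aa, Phenotype=P2) − P(Genotype=Aa)P(Phenotype=P2) = 0.102 − 0.266×0.305 = 0.02087.

0.02087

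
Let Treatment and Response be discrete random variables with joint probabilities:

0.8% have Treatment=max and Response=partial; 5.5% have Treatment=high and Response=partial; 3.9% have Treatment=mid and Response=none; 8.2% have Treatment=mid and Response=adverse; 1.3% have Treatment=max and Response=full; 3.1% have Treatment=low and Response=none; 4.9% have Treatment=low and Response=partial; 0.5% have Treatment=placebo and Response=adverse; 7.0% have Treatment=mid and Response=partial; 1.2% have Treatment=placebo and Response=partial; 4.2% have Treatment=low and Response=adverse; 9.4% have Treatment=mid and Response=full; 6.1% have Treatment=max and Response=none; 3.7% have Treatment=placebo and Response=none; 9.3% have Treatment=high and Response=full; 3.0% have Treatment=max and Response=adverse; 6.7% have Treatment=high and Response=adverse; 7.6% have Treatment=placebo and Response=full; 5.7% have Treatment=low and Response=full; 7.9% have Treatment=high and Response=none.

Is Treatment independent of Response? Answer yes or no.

no

P(Treatment=max) = 0.112 and P(Response=none) = 0.247, so their product is 0.02766, but P(Treatment=max, Response=none) = 0.061. Since these differ, Treatment and Response are not independent.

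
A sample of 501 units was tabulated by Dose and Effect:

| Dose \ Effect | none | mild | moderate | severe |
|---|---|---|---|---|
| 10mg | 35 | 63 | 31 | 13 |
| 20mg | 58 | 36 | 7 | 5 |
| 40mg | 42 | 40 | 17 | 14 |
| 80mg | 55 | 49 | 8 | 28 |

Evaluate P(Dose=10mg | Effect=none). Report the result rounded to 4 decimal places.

0.1842

Total with Effect=none: 35 + 58 + 42 + 55 = 190.
P(Dose=10mg | Effect=none) = 35/190 = 0.1842.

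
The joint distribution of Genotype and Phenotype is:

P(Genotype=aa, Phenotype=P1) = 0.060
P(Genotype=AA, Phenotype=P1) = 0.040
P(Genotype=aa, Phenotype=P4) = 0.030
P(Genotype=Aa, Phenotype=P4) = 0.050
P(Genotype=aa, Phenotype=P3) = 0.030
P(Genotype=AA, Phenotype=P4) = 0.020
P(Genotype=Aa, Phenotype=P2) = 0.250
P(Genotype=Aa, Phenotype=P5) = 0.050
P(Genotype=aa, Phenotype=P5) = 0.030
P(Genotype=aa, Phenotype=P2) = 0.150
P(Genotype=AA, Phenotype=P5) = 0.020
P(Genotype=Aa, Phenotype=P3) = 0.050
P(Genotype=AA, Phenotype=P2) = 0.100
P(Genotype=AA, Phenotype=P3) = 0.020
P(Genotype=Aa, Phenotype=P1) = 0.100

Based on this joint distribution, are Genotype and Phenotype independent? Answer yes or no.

Every cell satisfies P(Genotype,Phenotype) = P(Genotype)·P(Phenotype). For instance P(Genotype=aa) = 0.300, P(Phenotype=P3) = 0.100, and 0.300×0.100 = 0.030 matches the joint entry. So Genotype and Phenotype are independent.

yes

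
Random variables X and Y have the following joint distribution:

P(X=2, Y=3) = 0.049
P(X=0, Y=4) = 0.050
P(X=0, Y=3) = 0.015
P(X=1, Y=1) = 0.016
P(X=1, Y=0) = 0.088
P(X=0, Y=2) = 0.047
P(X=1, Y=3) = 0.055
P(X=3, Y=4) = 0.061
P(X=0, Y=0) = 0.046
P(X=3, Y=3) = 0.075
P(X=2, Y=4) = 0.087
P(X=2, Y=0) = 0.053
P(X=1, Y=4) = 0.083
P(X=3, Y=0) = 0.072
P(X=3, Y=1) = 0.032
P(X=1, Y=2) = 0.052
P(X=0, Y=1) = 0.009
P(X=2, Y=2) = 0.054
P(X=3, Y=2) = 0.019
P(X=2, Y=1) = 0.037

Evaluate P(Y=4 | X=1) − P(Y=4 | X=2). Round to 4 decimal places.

-0.0284

P(X=1) = 0.088 + 0.016 + 0.052 + 0.055 + 0.083 = 0.294; P(Y=4 | X=1) = 0.083/0.294 = 0.28231.
P(X=2) = 0.053 + 0.037 + 0.054 + 0.049 + 0.087 = 0.280; P(Y=4 | X=2) = 0.087/0.280 = 0.31071.
Difference = -0.0284.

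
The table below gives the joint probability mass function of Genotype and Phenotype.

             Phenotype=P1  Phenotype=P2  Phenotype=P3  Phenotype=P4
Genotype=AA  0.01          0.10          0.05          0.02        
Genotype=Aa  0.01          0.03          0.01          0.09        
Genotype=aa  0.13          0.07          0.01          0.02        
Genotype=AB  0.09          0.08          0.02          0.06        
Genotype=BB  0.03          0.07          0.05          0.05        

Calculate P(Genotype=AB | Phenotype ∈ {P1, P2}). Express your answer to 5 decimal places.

0.27419

P(Phenotype=P1) = 0.01 + 0.01 + 0.13 + 0.09 + 0.03 = 0.27.
P(Phenotype=P2) = 0.10 + 0.03 + 0.07 + 0.08 + 0.07 = 0.35.
P(Phenotype ∈ {P1, P2}) = 0.27 + 0.35 = 0.62; P(Genotype=AB, Phenotype ∈ {P1, P2}) = 0.09 + 0.08 = 0.17.
P(Genotype=AB | Phenotype ∈ {P1, P2}) = 0.17/0.62 = 0.27419.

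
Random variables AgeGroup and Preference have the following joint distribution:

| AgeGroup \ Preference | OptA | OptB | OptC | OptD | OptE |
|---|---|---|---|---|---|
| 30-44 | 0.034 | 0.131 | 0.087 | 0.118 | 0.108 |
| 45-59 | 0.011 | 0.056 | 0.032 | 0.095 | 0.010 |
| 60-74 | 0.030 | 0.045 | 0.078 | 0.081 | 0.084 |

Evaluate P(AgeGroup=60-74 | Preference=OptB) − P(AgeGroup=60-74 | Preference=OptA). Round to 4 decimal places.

-0.2060

P(Preference=OptB) = 0.131 + 0.056 + 0.045 = 0.232; P(AgeGroup=60-74 | Preference=OptB) = 0.045/0.232 = 0.19397.
P(Preference=OptA) = 0.034 + 0.011 + 0.030 = 0.075; P(AgeGroup=60-74 | Preference=OptA) = 0.030/0.075 = 0.40000.
Difference = -0.2060.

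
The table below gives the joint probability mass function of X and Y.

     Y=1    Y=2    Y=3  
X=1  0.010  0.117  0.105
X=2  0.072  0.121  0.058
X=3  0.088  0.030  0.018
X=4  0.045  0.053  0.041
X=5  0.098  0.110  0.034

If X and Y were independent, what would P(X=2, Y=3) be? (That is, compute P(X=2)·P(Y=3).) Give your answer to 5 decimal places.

0.06426

P(X=2) = 0.072 + 0.121 + 0.058 = 0.251.
P(Y=3) = 0.105 + 0.058 + 0.018 + 0.041 + 0.034 = 0.256.
Product: 0.251 × 0.256 = 0.06426.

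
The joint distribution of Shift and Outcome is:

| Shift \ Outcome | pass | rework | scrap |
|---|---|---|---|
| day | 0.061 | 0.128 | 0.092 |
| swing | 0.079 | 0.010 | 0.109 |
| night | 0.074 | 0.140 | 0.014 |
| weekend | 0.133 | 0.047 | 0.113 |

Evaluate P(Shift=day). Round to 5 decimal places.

P(Shift=day) = 0.061 + 0.128 + 0.092 = 0.281.

0.28100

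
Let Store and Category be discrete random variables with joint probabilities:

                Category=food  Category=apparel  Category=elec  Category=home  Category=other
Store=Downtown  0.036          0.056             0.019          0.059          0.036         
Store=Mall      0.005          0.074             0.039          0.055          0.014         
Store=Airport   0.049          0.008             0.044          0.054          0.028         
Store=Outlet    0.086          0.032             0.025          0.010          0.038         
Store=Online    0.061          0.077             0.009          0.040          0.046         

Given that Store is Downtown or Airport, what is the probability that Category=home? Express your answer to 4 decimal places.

P(Store=Downtown) = 0.036 + 0.056 + 0.019 + 0.059 + 0.036 = 0.206.
P(Store=Airport) = 0.049 + 0.008 + 0.044 + 0.054 + 0.028 = 0.183.
P(Store ∈ {Downtown, Airport}) = 0.206 + 0.183 = 0.389; P(Category=home, Store ∈ {Downtown, Airport}) = 0.059 + 0.054 = 0.113.
P(Category=home | Store ∈ {Downtown, Airport}) = 0.113/0.389 = 0.2905.

0.2905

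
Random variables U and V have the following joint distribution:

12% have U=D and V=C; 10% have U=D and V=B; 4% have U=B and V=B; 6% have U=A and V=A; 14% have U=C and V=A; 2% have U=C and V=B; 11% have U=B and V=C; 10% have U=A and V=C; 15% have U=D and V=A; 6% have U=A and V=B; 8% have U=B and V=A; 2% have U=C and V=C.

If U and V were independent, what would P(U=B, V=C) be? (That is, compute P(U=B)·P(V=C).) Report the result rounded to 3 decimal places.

0.081

P(U=B) = 0.08 + 0.04 + 0.11 = 0.23.
P(V=C) = 0.10 + 0.11 + 0.02 + 0.12 = 0.35.
Product: 0.23 × 0.35 = 0.081.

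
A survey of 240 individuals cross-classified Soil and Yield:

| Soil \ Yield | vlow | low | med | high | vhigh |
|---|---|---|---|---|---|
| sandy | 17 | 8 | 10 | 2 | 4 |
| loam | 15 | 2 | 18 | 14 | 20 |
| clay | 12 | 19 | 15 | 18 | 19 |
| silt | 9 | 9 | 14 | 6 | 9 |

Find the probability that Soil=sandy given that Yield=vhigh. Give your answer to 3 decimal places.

Total with Yield=vhigh: 4 + 20 + 19 + 9 = 52.
P(Soil=sandy | Yield=vhigh) = 4/52 = 0.077.

0.077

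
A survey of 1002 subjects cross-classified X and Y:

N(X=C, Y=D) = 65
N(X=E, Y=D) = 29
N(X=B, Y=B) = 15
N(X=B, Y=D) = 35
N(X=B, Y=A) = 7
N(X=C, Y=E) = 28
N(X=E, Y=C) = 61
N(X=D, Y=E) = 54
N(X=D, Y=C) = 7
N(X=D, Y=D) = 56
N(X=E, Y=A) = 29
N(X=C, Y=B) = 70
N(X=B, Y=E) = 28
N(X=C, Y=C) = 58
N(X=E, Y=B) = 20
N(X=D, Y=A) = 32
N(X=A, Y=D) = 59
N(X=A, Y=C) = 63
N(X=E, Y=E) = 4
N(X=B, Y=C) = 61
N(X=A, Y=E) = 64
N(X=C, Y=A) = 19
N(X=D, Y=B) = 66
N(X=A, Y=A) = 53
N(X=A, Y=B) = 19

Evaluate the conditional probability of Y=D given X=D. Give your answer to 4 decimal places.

0.2605

Total with X=D: 32 + 66 + 7 + 56 + 54 = 215.
P(Y=D | X=D) = 56/215 = 0.2605.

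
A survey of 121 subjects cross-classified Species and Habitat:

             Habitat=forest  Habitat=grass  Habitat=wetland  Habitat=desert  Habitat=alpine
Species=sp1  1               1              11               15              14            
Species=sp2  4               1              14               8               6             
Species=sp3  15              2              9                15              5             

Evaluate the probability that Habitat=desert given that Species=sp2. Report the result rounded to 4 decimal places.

0.2424

Total with Species=sp2: 4 + 1 + 14 + 8 + 6 = 33.
P(Habitat=desert | Species=sp2) = 8/33 = 0.2424.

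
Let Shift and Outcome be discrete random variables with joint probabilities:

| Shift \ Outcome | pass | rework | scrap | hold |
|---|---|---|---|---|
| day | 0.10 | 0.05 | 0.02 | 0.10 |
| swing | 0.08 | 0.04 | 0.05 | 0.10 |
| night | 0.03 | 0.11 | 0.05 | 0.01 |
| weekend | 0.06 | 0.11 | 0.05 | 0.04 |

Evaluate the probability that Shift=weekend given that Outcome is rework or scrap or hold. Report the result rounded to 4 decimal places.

0.2740

P(Outcome=rework) = 0.05 + 0.04 + 0.11 + 0.11 = 0.31.
P(Outcome=scrap) = 0.02 + 0.05 + 0.05 + 0.05 = 0.17.
P(Outcome=hold) = 0.10 + 0.10 + 0.01 + 0.04 = 0.25.
P(Outcome ∈ {rework, scrap, hold}) = 0.31 + 0.17 + 0.25 = 0.73; P(Shift=weekend, Outcome ∈ {rework, scrap, hold}) = 0.11 + 0.05 + 0.04 = 0.20.
P(Shift=weekend | Outcome ∈ {rework, scrap, hold}) = 0.20/0.73 = 0.2740.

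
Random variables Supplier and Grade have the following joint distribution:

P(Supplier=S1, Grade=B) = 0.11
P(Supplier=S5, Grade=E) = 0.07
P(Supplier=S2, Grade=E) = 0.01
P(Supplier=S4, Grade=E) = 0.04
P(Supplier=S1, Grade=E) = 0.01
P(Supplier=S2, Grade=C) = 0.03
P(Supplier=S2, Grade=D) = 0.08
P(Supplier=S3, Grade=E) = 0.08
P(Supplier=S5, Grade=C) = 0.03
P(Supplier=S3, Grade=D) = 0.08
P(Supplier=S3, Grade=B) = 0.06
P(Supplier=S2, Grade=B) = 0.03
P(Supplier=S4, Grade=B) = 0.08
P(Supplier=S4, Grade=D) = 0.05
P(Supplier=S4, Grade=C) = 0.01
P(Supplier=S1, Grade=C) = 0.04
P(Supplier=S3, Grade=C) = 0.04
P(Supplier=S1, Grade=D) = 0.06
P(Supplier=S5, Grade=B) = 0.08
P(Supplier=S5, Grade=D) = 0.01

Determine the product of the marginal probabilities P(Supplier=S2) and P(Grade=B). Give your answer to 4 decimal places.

0.0540

P(Supplier=S2) = 0.03 + 0.03 + 0.08 + 0.01 = 0.15.
P(Grade=B) = 0.11 + 0.03 + 0.06 + 0.08 + 0.08 = 0.36.
Product: 0.15 × 0.36 = 0.0540.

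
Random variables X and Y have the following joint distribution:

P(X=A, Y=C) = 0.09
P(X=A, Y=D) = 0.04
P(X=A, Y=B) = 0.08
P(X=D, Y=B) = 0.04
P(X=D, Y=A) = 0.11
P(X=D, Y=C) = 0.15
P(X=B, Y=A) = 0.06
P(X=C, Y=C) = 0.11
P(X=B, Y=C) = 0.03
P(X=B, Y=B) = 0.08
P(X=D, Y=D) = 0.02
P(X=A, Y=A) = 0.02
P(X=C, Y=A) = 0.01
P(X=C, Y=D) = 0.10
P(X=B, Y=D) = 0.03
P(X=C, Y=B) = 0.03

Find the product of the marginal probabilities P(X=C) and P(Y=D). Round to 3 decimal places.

P(X=C) = 0.01 + 0.03 + 0.11 + 0.10 = 0.25.
P(Y=D) = 0.04 + 0.03 + 0.10 + 0.02 = 0.19.
Product: 0.25 × 0.19 = 0.048.

0.048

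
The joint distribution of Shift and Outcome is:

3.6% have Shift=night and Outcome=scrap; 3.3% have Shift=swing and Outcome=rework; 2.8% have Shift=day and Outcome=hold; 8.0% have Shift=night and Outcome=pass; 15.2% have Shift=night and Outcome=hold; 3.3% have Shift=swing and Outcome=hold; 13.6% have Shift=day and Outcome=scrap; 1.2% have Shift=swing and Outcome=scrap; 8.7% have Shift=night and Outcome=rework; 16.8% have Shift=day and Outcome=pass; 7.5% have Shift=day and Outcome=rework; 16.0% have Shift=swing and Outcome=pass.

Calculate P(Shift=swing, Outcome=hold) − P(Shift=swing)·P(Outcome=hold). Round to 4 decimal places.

P(Shift=swing) = 0.160 + 0.033 + 0.012 + 0.033 = 0.238.
P(Outcome=hold) = 0.028 + 0.033 + 0.152 = 0.213.
P(Shift=swing, Outcome=hold) − P(Shift=swing)P(Outcome=hold) = 0.033 − 0.238×0.213 = -0.0177.

-0.0177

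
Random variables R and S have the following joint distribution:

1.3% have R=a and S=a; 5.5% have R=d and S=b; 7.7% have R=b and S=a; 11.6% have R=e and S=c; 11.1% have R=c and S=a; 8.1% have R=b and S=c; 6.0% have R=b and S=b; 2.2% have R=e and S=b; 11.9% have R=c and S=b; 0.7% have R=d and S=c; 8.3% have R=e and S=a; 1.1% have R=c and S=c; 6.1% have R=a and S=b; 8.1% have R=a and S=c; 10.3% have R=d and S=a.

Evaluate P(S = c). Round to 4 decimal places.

0.2960

P(S=c) = 0.081 + 0.081 + 0.011 + 0.007 + 0.116 = 0.296.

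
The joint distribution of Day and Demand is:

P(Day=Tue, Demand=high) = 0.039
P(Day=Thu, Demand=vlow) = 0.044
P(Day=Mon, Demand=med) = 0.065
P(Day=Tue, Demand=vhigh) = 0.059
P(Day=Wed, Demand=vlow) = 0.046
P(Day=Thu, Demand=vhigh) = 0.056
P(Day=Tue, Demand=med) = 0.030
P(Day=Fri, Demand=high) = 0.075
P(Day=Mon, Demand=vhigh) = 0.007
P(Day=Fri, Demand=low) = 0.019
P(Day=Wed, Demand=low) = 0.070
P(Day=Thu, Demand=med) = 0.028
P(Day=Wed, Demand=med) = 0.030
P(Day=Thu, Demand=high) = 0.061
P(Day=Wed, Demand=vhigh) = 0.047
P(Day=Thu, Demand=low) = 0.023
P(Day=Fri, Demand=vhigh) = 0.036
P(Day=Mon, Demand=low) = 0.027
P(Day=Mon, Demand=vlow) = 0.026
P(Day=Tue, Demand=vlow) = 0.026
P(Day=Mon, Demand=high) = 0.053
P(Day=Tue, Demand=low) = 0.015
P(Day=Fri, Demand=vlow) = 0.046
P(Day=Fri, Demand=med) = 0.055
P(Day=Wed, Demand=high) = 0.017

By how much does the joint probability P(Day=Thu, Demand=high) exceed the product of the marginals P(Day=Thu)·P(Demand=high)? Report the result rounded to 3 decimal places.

P(Day=Thu) = 0.044 + 0.023 + 0.028 + 0.061 + 0.056 = 0.212.
P(Demand=high) = 0.053 + 0.039 + 0.017 + 0.061 + 0.075 = 0.245.
P(Day=Thu, Demand=high) − P(Day=Thu)P(Demand=high) = 0.061 − 0.212×0.245 = 0.009.

0.009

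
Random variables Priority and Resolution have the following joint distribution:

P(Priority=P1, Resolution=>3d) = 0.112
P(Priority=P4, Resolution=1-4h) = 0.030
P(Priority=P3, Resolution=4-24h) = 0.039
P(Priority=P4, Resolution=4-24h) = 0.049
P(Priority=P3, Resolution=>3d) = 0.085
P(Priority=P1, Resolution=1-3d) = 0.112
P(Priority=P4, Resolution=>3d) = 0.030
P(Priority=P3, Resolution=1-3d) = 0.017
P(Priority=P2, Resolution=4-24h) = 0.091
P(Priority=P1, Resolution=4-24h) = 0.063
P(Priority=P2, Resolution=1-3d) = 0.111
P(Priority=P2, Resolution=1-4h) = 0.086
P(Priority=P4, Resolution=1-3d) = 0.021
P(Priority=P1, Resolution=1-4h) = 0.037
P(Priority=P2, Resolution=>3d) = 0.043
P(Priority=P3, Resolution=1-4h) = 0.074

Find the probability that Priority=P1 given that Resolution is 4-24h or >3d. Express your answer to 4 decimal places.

P(Resolution=4-24h) = 0.063 + 0.091 + 0.039 + 0.049 = 0.242.
P(Resolution=>3d) = 0.112 + 0.043 + 0.085 + 0.030 = 0.270.
P(Resolution ∈ {4-24h, >3d}) = 0.242 + 0.270 = 0.512; P(Priority=P1, Resolution ∈ {4-24h, >3d}) = 0.063 + 0.112 = 0.175.
P(Priority=P1 | Resolution ∈ {4-24h, >3d}) = 0.175/0.512 = 0.3418.

0.3418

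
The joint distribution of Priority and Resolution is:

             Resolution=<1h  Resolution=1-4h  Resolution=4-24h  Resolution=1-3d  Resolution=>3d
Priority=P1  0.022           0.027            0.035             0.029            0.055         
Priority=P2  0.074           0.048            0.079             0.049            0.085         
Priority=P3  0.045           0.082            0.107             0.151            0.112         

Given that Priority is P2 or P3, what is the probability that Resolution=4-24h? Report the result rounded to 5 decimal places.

P(Priority=P2) = 0.074 + 0.048 + 0.079 + 0.049 + 0.085 = 0.335.
P(Priority=P3) = 0.045 + 0.082 + 0.107 + 0.151 + 0.112 = 0.497.
P(Priority ∈ {P2, P3}) = 0.335 + 0.497 = 0.832; P(Resolution=4-24h, Priority ∈ {P2, P3}) = 0.079 + 0.107 = 0.186.
P(Resolution=4-24h | Priority ∈ {P2, P3}) = 0.186/0.832 = 0.22356.

0.22356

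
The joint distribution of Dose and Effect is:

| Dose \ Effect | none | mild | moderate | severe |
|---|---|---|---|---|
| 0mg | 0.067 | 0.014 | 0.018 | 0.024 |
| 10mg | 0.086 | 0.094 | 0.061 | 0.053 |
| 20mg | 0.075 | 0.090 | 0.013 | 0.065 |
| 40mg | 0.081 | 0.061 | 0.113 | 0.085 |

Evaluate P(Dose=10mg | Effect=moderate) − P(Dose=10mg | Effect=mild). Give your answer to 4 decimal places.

P(Effect=moderate) = 0.018 + 0.061 + 0.013 + 0.113 = 0.205; P(Dose=10mg | Effect=moderate) = 0.061/0.205 = 0.29756.
P(Effect=mild) = 0.014 + 0.094 + 0.090 + 0.061 = 0.259; P(Dose=10mg | Effect=mild) = 0.094/0.259 = 0.36293.
Difference = -0.0654.

-0.0654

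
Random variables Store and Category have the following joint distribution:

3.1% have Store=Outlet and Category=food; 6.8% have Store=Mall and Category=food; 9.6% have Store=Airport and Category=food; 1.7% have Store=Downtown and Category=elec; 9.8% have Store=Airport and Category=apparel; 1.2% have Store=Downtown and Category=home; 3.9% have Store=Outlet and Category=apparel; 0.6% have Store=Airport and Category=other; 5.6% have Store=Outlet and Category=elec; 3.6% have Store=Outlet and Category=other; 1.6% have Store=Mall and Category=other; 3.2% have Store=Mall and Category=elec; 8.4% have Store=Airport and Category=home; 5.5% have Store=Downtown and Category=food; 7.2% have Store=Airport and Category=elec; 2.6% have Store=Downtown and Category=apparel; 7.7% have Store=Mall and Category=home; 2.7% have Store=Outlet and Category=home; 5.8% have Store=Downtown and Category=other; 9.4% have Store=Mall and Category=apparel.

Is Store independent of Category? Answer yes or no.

no

P(Store=Downtown) = 0.168 and P(Category=other) = 0.116, so their product is 0.01949, but P(Store=Downtown, Category=other) = 0.058. Since these differ, Store and Category are not independent.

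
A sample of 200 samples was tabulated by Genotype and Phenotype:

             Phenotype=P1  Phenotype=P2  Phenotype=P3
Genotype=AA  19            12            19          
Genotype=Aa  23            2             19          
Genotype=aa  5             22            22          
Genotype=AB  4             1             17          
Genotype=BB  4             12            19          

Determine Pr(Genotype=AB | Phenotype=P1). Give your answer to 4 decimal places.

Total with Phenotype=P1: 19 + 23 + 5 + 4 + 4 = 55.
P(Genotype=AB | Phenotype=P1) = 4/55 = 0.0727.

0.0727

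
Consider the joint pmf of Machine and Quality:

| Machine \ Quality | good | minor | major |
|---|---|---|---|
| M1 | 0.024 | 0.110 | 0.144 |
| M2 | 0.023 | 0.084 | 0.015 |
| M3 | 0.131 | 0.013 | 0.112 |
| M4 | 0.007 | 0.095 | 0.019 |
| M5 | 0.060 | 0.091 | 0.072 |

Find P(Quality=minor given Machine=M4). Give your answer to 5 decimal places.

P(Machine=M4) = 0.007 + 0.095 + 0.019 = 0.121.
P(Quality=minor | Machine=M4) = 0.095/0.121 = 0.78512.

0.78512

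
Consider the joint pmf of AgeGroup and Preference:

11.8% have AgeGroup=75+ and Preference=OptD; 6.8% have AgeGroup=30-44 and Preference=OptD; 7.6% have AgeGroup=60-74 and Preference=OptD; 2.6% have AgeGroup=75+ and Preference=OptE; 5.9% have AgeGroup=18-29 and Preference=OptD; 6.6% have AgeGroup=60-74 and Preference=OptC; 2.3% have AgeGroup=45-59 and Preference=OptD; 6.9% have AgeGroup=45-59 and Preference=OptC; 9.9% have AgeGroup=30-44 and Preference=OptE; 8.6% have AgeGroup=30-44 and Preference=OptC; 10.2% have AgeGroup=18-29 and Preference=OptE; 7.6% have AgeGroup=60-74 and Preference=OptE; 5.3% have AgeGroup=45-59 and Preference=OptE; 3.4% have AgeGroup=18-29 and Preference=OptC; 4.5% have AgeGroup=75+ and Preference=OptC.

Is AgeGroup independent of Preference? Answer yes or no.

no

P(AgeGroup=75+) = 0.189 and P(Preference=OptD) = 0.344, so their product is 0.06502, but P(AgeGroup=75+, Preference=OptD) = 0.118. Since these differ, AgeGroup and Preference are not independent.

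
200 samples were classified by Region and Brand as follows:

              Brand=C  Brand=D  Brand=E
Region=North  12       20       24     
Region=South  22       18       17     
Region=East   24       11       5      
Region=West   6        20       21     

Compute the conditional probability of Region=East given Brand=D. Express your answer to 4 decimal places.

0.1594

Total with Brand=D: 20 + 18 + 11 + 20 = 69.
P(Region=East | Brand=D) = 11/69 = 0.1594.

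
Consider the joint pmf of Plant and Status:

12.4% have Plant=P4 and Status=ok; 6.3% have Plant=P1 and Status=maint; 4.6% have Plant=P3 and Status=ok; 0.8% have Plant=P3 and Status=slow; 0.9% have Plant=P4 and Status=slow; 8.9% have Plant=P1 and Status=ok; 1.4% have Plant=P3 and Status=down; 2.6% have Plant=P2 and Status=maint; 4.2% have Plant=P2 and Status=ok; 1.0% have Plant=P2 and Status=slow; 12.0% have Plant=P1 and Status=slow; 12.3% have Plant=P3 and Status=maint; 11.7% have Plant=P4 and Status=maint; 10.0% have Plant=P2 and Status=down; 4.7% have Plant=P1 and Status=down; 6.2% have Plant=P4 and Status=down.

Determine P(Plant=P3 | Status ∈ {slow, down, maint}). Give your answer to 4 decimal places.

0.2074

P(Status=slow) = 0.120 + 0.010 + 0.008 + 0.009 = 0.147.
P(Status=down) = 0.047 + 0.100 + 0.014 + 0.062 = 0.223.
P(Status=maint) = 0.063 + 0.026 + 0.123 + 0.117 = 0.329.
P(Status ∈ {slow, down, maint}) = 0.147 + 0.223 + 0.329 = 0.699; P(Plant=P3, Status ∈ {slow, down, maint}) = 0.008 + 0.014 + 0.123 = 0.145.
P(Plant=P3 | Status ∈ {slow, down, maint}) = 0.145/0.699 = 0.2074.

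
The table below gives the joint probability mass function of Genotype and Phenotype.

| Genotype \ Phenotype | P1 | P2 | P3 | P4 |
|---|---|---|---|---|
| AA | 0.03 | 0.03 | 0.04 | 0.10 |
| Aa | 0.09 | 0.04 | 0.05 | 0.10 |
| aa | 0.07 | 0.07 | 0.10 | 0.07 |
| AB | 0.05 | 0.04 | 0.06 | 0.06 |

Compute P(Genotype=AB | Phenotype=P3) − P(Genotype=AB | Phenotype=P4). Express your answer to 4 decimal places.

0.0582

P(Phenotype=P3) = 0.04 + 0.05 + 0.10 + 0.06 = 0.25; P(Genotype=AB | Phenotype=P3) = 0.06/0.25 = 0.24000.
P(Phenotype=P4) = 0.10 + 0.10 + 0.07 + 0.06 = 0.33; P(Genotype=AB | Phenotype=P4) = 0.06/0.33 = 0.18182.
Difference = 0.0582.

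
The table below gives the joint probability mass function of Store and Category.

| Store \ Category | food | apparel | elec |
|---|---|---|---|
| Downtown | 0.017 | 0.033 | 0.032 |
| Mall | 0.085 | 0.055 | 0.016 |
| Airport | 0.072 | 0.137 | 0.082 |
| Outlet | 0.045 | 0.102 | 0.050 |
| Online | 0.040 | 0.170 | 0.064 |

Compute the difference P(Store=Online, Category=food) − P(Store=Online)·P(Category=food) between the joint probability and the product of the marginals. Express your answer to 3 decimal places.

-0.031

P(Store=Online) = 0.040 + 0.170 + 0.064 = 0.274.
P(Category=food) = 0.017 + 0.085 + 0.072 + 0.045 + 0.040 = 0.259.
P(Store=Online, Category=food) − P(Store=Online)P(Category=food) = 0.040 − 0.274×0.259 = -0.031.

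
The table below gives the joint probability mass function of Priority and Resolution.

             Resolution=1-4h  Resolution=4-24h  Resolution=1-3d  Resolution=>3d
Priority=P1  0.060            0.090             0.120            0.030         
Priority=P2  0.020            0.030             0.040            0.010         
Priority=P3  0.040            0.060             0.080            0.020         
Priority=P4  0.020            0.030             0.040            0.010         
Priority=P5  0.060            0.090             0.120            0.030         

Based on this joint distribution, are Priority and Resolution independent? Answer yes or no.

yes

Every cell satisfies P(Priority,Resolution) = P(Priority)·P(Resolution). For instance P(Priority=P2) = 0.100, P(Resolution=4-24h) = 0.300, and 0.100×0.300 = 0.030 matches the joint entry. So Priority and Resolution are independent.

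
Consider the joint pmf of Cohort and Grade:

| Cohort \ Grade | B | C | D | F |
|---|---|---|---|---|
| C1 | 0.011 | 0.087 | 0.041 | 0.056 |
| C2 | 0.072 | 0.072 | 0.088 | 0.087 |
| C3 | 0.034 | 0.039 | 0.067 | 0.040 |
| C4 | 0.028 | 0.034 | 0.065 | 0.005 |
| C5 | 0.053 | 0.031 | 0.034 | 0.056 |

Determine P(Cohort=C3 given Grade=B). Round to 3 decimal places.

P(Grade=B) = 0.011 + 0.072 + 0.034 + 0.028 + 0.053 = 0.198.
P(Cohort=C3 | Grade=B) = 0.034/0.198 = 0.172.

0.172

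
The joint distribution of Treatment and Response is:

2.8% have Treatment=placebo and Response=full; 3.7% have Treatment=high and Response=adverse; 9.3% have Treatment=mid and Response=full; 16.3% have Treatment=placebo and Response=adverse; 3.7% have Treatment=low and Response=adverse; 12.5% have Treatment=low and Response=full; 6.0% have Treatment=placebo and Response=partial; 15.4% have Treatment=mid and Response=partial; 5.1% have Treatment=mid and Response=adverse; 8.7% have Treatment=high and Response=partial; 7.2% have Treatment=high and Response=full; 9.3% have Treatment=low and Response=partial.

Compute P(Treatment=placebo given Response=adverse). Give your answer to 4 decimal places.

0.5660

P(Response=adverse) = 0.163 + 0.037 + 0.051 + 0.037 = 0.288.
P(Treatment=placebo | Response=adverse) = 0.163/0.288 = 0.5660.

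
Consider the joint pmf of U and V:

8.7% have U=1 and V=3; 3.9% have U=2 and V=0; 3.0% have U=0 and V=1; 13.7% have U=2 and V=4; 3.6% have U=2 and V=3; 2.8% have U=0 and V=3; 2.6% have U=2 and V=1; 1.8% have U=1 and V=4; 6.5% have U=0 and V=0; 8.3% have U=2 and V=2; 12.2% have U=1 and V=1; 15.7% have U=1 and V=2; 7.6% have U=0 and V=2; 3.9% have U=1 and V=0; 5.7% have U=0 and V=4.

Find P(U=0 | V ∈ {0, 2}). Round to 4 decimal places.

P(V=0) = 0.065 + 0.039 + 0.039 = 0.143.
P(V=2) = 0.076 + 0.157 + 0.083 = 0.316.
P(V ∈ {0, 2}) = 0.143 + 0.316 = 0.459; P(U=0, V ∈ {0, 2}) = 0.065 + 0.076 = 0.141.
P(U=0 | V ∈ {0, 2}) = 0.141/0.459 = 0.3072.

0.3072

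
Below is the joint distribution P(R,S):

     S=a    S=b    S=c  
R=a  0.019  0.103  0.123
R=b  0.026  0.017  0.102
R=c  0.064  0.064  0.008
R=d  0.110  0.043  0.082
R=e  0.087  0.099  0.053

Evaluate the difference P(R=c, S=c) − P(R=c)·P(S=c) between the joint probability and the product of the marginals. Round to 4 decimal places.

P(R=c) = 0.064 + 0.064 + 0.008 = 0.136.
P(S=c) = 0.123 + 0.102 + 0.008 + 0.082 + 0.053 = 0.368.
P(R=c, S=c) − P(R=c)P(S=c) = 0.008 − 0.136×0.368 = -0.0420.

-0.0420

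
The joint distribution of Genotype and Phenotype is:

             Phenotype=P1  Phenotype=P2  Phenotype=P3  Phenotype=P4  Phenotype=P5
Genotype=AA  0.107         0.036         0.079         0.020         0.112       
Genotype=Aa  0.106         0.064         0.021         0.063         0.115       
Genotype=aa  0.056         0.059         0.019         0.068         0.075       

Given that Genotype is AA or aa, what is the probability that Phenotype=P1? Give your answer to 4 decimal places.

P(Genotype=AA) = 0.107 + 0.036 + 0.079 + 0.020 + 0.112 = 0.354.
P(Genotype=aa) = 0.056 + 0.059 + 0.019 + 0.068 + 0.075 = 0.277.
P(Genotype ∈ {AA, aa}) = 0.354 + 0.277 = 0.631; P(Phenotype=P1, Genotype ∈ {AA, aa}) = 0.107 + 0.056 = 0.163.
P(Phenotype=P1 | Genotype ∈ {AA, aa}) = 0.163/0.631 = 0.2583.

0.2583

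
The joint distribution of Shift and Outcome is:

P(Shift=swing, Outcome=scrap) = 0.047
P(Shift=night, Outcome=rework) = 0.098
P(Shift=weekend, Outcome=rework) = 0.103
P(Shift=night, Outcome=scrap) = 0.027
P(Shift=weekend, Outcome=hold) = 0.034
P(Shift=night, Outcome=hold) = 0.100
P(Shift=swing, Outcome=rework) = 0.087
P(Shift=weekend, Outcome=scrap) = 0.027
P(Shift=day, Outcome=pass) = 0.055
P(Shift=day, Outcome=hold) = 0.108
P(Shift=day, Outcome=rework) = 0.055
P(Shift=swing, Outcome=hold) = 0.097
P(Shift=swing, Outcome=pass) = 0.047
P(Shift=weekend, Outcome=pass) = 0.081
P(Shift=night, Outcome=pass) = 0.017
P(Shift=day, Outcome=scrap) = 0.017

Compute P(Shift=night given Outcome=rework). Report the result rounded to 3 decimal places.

0.286

P(Outcome=rework) = 0.055 + 0.087 + 0.098 + 0.103 = 0.343.
P(Shift=night | Outcome=rework) = 0.098/0.343 = 0.286.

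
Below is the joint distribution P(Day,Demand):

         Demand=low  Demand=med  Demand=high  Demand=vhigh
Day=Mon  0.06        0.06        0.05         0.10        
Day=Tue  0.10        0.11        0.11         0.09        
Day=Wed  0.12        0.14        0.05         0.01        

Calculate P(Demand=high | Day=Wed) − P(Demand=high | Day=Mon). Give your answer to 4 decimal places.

-0.0289

P(Day=Wed) = 0.12 + 0.14 + 0.05 + 0.01 = 0.32; P(Demand=high | Day=Wed) = 0.05/0.32 = 0.15625.
P(Day=Mon) = 0.06 + 0.06 + 0.05 + 0.10 = 0.27; P(Demand=high | Day=Mon) = 0.05/0.27 = 0.18519.
Difference = -0.0289.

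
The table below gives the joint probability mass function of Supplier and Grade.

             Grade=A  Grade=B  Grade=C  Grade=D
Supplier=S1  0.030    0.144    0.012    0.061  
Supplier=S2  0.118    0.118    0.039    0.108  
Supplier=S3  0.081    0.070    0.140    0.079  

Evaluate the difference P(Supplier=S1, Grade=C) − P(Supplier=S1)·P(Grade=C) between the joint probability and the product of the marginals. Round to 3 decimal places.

-0.035

P(Supplier=S1) = 0.030 + 0.144 + 0.012 + 0.061 = 0.247.
P(Grade=C) = 0.012 + 0.039 + 0.140 = 0.191.
P(Supplier=S1, Grade=C) − P(Supplier=S1)P(Grade=C) = 0.012 − 0.247×0.191 = -0.035.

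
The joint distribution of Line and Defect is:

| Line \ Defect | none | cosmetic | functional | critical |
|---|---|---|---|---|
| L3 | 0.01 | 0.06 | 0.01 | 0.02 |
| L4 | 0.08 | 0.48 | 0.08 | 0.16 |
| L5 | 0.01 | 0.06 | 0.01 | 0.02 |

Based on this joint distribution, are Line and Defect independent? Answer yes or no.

Every cell satisfies P(Line,Defect) = P(Line)·P(Defect). For instance P(Line=L3) = 0.10, P(Defect=functional) = 0.10, and 0.10×0.10 = 0.01 matches the joint entry. So Line and Defect are independent.

yes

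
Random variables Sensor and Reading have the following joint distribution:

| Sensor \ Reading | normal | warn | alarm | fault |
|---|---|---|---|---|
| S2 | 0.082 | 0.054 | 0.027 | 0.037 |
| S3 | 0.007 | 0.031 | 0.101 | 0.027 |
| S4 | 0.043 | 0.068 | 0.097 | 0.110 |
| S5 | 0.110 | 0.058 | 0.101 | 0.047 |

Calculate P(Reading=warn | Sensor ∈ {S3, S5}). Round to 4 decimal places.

0.1846

P(Sensor=S3) = 0.007 + 0.031 + 0.101 + 0.027 = 0.166.
P(Sensor=S5) = 0.110 + 0.058 + 0.101 + 0.047 = 0.316.
P(Sensor ∈ {S3, S5}) = 0.166 + 0.316 = 0.482; P(Reading=warn, Sensor ∈ {S3, S5}) = 0.031 + 0.058 = 0.089.
P(Reading=warn | Sensor ∈ {S3, S5}) = 0.089/0.482 = 0.1846.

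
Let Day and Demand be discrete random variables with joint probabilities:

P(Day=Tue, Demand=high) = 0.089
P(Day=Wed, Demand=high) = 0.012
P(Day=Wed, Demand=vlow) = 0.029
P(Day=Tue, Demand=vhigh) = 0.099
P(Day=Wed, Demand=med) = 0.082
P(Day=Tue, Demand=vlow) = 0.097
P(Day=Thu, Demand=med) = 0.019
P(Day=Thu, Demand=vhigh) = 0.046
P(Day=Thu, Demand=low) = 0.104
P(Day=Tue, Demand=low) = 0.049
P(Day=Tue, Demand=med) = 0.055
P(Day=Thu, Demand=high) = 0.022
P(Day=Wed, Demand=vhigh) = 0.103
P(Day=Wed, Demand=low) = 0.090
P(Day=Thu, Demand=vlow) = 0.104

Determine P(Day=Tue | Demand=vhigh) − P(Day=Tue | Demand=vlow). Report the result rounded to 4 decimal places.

P(Demand=vhigh) = 0.099 + 0.103 + 0.046 = 0.248; P(Day=Tue | Demand=vhigh) = 0.099/0.248 = 0.39919.
P(Demand=vlow) = 0.097 + 0.029 + 0.104 = 0.230; P(Day=Tue | Demand=vlow) = 0.097/0.230 = 0.42174.
Difference = -0.0225.

-0.0225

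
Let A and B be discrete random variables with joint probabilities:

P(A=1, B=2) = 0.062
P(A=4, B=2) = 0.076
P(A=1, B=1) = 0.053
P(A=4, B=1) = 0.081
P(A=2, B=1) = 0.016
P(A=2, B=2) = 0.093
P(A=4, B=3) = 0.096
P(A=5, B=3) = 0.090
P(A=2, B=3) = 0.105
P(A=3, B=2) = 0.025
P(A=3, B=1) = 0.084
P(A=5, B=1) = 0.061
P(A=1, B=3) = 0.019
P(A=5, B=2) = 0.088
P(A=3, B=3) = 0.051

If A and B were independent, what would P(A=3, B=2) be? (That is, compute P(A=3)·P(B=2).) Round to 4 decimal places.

P(A=3) = 0.084 + 0.025 + 0.051 = 0.160.
P(B=2) = 0.062 + 0.093 + 0.025 + 0.076 + 0.088 = 0.344.
Product: 0.160 × 0.344 = 0.0550.

0.0550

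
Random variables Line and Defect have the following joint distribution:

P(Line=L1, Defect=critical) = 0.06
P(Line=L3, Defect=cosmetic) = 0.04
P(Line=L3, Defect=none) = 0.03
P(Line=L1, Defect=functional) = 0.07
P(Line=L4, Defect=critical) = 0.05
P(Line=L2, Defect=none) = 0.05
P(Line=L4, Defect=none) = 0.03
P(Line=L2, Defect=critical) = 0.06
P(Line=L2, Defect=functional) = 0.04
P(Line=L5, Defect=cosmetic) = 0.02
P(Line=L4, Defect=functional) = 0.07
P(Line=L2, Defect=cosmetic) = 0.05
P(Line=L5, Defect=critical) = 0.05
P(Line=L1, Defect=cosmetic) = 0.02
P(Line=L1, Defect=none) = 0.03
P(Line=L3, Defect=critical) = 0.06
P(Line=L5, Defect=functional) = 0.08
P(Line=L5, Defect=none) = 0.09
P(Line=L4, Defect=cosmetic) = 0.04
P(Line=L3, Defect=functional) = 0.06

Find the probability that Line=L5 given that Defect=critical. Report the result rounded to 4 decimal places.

0.1786

P(Defect=critical) = 0.06 + 0.06 + 0.06 + 0.05 + 0.05 = 0.28.
P(Line=L5 | Defect=critical) = 0.05/0.28 = 0.1786.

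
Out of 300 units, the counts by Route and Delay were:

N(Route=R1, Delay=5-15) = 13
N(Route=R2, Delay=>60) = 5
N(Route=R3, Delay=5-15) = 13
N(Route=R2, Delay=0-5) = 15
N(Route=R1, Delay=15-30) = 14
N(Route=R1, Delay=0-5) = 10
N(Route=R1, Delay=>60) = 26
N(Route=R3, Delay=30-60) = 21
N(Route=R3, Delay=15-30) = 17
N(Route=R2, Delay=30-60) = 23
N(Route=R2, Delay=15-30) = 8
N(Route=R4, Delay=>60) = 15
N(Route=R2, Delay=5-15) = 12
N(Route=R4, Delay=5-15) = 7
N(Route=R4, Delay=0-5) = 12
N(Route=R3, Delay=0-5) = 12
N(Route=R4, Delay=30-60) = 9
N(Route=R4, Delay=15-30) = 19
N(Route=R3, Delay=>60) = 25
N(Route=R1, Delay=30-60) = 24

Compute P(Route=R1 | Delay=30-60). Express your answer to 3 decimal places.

0.312

Total with Delay=30-60: 24 + 23 + 21 + 9 = 77.
P(Route=R1 | Delay=30-60) = 24/77 = 0.312.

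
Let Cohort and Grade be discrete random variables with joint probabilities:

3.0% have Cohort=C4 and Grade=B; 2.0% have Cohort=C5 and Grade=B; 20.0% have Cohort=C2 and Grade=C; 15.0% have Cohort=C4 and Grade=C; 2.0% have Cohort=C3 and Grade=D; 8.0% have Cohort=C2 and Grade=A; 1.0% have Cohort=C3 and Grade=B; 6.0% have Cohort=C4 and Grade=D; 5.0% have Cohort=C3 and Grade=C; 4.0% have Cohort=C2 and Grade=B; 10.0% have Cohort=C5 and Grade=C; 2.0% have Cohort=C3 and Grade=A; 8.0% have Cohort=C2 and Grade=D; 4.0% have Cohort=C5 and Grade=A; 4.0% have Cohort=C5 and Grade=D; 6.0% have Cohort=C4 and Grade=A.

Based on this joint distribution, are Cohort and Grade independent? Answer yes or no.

Every cell satisfies P(Cohort,Grade) = P(Cohort)·P(Grade). For instance P(Cohort=C3) = 0.100, P(Grade=C) = 0.500, and 0.100×0.500 = 0.050 matches the joint entry. So Cohort and Grade are independent.

yes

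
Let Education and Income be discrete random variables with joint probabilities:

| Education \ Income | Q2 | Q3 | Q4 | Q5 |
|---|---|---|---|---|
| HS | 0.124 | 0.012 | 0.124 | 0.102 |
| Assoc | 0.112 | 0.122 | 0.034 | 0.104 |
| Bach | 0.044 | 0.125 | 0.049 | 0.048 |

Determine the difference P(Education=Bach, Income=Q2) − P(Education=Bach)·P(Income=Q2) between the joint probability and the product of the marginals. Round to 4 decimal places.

P(Education=Bach) = 0.044 + 0.125 + 0.049 + 0.048 = 0.266.
P(Income=Q2) = 0.124 + 0.112 + 0.044 = 0.280.
P(Education=Bach, Income=Q2) − P(Education=Bach)P(Income=Q2) = 0.044 − 0.266×0.280 = -0.0305.

-0.0305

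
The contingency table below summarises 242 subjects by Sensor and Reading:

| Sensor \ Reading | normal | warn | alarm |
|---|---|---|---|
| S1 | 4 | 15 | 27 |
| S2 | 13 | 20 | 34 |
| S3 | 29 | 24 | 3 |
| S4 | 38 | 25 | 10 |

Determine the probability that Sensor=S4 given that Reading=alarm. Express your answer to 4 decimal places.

0.1351

Total with Reading=alarm: 27 + 34 + 3 + 10 = 74.
P(Sensor=S4 | Reading=alarm) = 10/74 = 0.1351.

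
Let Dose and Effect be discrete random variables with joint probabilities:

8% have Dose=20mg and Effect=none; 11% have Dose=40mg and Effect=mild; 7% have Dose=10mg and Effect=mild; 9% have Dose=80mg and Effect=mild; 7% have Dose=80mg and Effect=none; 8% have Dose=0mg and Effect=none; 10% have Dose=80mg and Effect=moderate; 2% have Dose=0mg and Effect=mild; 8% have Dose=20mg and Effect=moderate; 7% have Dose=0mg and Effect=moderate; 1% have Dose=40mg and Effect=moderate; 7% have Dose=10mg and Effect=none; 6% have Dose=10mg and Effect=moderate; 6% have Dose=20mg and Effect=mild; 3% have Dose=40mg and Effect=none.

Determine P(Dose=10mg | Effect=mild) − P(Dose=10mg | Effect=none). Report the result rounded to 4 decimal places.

-0.0121

P(Effect=mild) = 0.02 + 0.07 + 0.06 + 0.11 + 0.09 = 0.35; P(Dose=10mg | Effect=mild) = 0.07/0.35 = 0.20000.
P(Effect=none) = 0.08 + 0.07 + 0.08 + 0.03 + 0.07 = 0.33; P(Dose=10mg | Effect=none) = 0.07/0.33 = 0.21212.
Difference = -0.0121.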